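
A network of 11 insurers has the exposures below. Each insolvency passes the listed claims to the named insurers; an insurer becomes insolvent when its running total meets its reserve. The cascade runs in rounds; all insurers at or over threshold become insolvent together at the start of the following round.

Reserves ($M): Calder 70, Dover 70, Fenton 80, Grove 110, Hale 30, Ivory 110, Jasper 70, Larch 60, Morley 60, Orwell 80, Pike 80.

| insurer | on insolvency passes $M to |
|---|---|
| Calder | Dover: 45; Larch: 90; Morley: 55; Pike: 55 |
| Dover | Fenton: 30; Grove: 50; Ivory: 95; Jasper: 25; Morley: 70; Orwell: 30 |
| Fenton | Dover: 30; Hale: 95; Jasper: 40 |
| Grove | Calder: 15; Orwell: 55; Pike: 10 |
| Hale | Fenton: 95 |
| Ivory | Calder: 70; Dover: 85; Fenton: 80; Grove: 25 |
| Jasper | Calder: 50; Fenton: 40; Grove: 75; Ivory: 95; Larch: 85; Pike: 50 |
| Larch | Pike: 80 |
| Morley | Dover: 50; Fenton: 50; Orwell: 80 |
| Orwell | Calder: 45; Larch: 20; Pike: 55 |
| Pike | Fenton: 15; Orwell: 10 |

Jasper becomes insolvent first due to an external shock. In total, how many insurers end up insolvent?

3

Round 1 — Jasper becomes insolvent (initial).
  Calder: +50 → 50 < 70
  Fenton: +40 → 40 < 80
  Grove: +75 → 75 < 110
  Ivory: +95 → 95 < 110
  Larch: +85 → 85 ≥ 60
  Pike: +50 → 50 < 80
Round 2 — Larch becomes insolvent.
  Pike: +80 → 130 ≥ 80
Round 3 — Pike becomes insolvent.
  Fenton: +15 → 55 < 80
  Orwell: +10 → 10 < 80
No further insolvencies.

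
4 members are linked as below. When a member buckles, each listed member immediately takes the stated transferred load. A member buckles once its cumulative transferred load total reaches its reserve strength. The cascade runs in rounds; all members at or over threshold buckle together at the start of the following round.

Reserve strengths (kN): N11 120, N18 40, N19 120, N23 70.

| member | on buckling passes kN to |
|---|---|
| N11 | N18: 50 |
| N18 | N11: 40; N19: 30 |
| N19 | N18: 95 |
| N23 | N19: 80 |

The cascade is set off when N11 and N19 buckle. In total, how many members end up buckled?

Round 1 — N11, N19 buckle (initial).
  N18: +50+95 → 145 ≥ 40
Round 2 — N18 buckles.
No further bucklings.

3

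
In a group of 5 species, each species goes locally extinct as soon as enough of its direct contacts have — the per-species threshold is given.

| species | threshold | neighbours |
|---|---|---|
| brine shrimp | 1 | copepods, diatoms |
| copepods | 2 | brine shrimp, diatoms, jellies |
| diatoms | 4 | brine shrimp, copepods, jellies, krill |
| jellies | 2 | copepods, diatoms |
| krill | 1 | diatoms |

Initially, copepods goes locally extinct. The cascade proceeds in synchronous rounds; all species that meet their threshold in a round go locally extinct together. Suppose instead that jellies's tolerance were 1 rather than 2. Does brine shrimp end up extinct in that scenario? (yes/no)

yes

With jellies's tolerance at 1:
Round 1 — copepods goes locally extinct (initial).
Round 2 — checking thresholds:
  brine shrimp: 1 of 2 neighbours ≥ 1, goes locally extinct.
  diatoms: 1 of 4 neighbours < 4, below threshold.
  jellies: 1 of 2 neighbours ≥ 1, goes locally extinct.
Round 3 — no new extinctions; cascade stops.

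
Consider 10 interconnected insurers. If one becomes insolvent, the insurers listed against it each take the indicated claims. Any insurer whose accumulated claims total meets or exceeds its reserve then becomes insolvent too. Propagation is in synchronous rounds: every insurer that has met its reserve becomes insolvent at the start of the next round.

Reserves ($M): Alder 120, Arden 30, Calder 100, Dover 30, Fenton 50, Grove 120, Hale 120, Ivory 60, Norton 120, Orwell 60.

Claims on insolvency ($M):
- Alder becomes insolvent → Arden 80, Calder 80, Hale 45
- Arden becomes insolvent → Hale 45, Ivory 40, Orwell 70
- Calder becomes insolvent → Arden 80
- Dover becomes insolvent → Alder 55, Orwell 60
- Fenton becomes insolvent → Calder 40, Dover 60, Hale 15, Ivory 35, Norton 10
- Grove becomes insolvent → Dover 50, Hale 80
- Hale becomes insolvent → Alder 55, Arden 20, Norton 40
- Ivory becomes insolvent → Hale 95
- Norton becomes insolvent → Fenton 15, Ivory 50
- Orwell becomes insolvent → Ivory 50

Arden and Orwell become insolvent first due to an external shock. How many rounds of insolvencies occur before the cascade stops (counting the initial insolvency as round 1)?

3

Round 1 — Arden, Orwell become insolvent (initial).
  Hale: +45 → 45 < 120
  Ivory: +40+50 → 90 ≥ 60
Round 2 — Ivory becomes insolvent.
  Hale: +95 → 140 ≥ 120
Round 3 — Hale becomes insolvent.
  Alder: +55 → 55 < 120
  Norton: +40 → 40 < 120
No further insolvencies.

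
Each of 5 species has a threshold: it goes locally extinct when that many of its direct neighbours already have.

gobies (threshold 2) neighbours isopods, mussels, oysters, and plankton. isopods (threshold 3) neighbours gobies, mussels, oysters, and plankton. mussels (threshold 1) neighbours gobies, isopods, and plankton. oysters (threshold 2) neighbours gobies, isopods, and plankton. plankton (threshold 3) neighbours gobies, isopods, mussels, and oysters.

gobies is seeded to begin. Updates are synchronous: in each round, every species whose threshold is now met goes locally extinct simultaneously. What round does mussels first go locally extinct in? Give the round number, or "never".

Round 1 — gobies goes locally extinct (initial).
Round 2 — checking thresholds:
  isopods: 1 of 4 neighbours < 3, below threshold.
  mussels: 1 of 3 neighbours ≥ 1, goes locally extinct.
  oysters: 1 of 3 neighbours < 2, below threshold.
  plankton: 1 of 4 neighbours < 3, below threshold.
Round 3 — no new extinctions; cascade stops.

2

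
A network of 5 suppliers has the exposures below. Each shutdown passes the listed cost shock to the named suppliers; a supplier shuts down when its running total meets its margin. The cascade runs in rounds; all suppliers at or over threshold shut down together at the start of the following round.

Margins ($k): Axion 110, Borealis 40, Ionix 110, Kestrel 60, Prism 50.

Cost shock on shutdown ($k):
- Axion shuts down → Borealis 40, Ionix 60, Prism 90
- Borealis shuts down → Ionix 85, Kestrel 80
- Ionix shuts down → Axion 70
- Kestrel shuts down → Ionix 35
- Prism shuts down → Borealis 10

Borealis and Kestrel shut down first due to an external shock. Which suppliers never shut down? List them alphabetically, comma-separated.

Axion, Prism

Round 1 — Borealis, Kestrel shut down (initial).
  Ionix: +85+35 → 120 ≥ 110
Round 2 — Ionix shuts down.
  Axion: +70 → 70 < 110
No further shutdowns.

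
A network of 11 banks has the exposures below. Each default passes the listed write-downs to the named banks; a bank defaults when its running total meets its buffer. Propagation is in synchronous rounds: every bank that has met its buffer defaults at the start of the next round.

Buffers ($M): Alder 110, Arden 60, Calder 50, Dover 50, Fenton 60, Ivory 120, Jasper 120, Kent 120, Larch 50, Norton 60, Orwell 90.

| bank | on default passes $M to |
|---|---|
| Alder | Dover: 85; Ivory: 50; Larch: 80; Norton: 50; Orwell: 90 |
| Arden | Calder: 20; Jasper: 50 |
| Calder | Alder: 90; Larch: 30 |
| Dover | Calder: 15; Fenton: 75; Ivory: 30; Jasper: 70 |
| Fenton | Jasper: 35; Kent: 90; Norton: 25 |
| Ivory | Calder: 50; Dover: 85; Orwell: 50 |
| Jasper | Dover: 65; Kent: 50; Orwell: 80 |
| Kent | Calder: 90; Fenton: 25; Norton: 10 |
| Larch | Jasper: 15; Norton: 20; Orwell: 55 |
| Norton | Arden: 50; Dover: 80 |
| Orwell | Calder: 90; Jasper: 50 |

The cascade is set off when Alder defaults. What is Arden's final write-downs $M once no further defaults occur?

Round 1 — Alder defaults (initial).
  Dover: +85 → 85 ≥ 50
  Ivory: +50 → 50 < 120
  Larch: +80 → 80 ≥ 50
  Norton: +50 → 50 < 60
  Orwell: +90 → 90 ≥ 90
Round 2 — Dover, Larch, Orwell default.
  Calder: +15+90 → 105 ≥ 50
  Fenton: +75 → 75 ≥ 60
  Ivory: +30 → 80 < 120
  Jasper: +70+15+50 → 135 ≥ 120
  Norton: +20 → 70 ≥ 60
Round 3 — Calder, Fenton, Jasper, Norton default.
  Arden: +50 → 50 < 60
  Kent: +90+50 → 140 ≥ 120
Round 4 — Kent defaults.
No further defaults.

50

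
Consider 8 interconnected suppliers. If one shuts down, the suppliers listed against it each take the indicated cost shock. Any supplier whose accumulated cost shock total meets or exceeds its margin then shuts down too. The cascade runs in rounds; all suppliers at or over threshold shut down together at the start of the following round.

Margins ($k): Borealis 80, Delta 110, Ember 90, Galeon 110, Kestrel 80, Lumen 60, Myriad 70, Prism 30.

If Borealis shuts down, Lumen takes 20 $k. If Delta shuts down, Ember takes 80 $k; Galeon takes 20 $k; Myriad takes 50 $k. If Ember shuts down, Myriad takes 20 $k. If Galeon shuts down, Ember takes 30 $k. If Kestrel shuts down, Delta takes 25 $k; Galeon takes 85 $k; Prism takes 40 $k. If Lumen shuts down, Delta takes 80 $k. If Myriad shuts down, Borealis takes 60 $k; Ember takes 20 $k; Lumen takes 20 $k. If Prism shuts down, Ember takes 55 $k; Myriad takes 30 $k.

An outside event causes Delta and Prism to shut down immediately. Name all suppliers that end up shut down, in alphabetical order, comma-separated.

Round 1 — Delta, Prism shut down (initial).
  Ember: +80+55 → 135 ≥ 90
  Galeon: +20 → 20 < 110
  Myriad: +50+30 → 80 ≥ 70
Round 2 — Ember, Myriad shut down.
  Borealis: +60 → 60 < 80
  Lumen: +20 → 20 < 60
No further shutdowns.

Delta, Ember, Myriad, Prism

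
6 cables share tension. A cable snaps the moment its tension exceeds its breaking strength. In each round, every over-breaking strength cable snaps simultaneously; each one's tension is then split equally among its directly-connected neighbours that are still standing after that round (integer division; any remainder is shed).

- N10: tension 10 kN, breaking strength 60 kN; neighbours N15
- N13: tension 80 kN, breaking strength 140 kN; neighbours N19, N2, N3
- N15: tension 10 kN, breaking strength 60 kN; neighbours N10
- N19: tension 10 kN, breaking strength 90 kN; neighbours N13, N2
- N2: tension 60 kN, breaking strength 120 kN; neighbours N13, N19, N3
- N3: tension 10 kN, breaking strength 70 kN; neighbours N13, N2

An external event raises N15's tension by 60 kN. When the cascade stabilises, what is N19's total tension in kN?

10

Round 1 — N15 at 70 > 60. N15 snaps.
  N15 sheds 70 kN to N10: 70 each.
    N10: 10+70 = 80 > 60
Round 2 — N10 snaps.
  N10 sheds 80 kN: no online neighbours, lost.
No further breaks.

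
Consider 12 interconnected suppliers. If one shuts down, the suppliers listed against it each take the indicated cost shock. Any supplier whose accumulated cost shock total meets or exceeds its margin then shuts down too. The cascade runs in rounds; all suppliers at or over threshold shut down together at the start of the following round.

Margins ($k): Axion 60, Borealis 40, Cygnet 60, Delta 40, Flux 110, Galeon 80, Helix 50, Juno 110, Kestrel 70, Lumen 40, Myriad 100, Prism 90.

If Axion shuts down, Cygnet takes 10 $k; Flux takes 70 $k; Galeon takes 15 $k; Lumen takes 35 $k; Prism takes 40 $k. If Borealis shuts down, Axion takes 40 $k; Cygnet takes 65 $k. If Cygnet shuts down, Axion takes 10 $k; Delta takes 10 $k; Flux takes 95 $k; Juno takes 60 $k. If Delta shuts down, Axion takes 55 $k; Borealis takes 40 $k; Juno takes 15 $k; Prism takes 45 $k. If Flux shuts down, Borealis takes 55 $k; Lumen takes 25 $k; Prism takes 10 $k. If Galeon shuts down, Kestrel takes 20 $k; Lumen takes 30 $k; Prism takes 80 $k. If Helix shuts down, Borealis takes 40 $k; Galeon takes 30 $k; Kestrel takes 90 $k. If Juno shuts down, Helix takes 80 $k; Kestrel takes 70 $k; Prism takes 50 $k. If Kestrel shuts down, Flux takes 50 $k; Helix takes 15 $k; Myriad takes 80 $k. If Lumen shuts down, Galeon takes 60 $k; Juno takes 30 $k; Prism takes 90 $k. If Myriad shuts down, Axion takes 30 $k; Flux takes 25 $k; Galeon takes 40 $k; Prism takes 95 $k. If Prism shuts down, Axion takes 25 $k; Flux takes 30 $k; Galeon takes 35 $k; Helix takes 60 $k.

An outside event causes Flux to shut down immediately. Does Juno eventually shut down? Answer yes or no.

Round 1 — Flux shuts down (initial).
  Borealis: +55 → 55 ≥ 40
  Lumen: +25 → 25 < 40
  Prism: +10 → 10 < 90
Round 2 — Borealis shuts down.
  Axion: +40 → 40 < 60
  Cygnet: +65 → 65 ≥ 60
Round 3 — Cygnet shuts down.
  Axion: +10 → 50 < 60
  Delta: +10 → 10 < 40
  Juno: +60 → 60 < 110
No further shutdowns.

no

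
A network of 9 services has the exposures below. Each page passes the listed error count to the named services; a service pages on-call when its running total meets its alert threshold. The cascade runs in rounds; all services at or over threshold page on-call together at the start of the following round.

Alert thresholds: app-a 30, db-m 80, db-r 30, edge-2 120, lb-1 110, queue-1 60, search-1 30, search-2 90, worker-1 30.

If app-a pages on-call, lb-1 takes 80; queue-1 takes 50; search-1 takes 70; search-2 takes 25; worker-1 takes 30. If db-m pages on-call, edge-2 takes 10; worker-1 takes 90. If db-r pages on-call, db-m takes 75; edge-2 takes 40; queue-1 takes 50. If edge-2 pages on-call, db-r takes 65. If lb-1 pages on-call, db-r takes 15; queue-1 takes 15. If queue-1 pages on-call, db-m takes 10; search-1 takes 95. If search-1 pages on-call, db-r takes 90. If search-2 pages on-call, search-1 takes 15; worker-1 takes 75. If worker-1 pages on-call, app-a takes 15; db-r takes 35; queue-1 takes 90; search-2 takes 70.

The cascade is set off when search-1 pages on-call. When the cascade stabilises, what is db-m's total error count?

75

Round 1 — search-1 pages on-call (initial).
  db-r: +90 → 90 ≥ 30
Round 2 — db-r pages on-call.
  db-m: +75 → 75 < 80
  edge-2: +40 → 40 < 120
  queue-1: +50 → 50 < 60
No further pages.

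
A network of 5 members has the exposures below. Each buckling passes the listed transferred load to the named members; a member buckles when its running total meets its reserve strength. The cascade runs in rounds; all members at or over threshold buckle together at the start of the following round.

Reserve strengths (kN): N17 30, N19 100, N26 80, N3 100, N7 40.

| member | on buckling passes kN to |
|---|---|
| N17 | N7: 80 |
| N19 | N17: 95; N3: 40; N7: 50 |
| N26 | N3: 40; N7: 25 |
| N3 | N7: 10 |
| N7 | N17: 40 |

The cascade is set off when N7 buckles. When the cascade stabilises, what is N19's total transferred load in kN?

Round 1 — N7 buckles (initial).
  N17: +40 → 40 ≥ 30
Round 2 — N17 buckles.
No further bucklings.

0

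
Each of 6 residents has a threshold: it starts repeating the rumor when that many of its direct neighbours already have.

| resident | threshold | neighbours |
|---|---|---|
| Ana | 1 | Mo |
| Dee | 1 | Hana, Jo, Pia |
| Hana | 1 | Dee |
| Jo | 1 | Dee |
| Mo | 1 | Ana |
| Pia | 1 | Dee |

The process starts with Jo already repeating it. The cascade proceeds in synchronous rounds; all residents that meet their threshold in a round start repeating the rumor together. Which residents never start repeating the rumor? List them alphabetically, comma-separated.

Round 1 — Jo starts repeating the rumor (initial).
Round 2 — checking thresholds:
  Dee: 1 of 3 neighbours ≥ 1, starts repeating the rumor.
Round 3 — checking thresholds:
  Hana: 1 of 1 neighbours ≥ 1, starts repeating the rumor.
  Pia: 1 of 1 neighbours ≥ 1, starts repeating the rumor.
Round 4 — no new spreads; cascade stops.

Ana, Mo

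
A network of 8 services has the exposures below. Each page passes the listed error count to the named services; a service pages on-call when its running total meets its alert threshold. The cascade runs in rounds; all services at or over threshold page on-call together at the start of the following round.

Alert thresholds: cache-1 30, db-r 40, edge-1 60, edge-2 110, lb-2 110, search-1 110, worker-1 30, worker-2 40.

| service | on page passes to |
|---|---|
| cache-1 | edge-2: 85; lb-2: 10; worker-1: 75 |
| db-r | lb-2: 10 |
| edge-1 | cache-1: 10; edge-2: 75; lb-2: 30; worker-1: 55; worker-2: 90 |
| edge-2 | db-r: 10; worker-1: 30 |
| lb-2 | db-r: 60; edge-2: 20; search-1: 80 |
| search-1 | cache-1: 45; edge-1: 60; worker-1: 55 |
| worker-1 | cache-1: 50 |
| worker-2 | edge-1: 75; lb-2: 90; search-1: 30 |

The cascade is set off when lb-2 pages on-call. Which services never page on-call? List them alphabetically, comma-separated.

Round 1 — lb-2 pages on-call (initial).
  db-r: +60 → 60 ≥ 40
  edge-2: +20 → 20 < 110
  search-1: +80 → 80 < 110
Round 2 — db-r pages on-call.
No further pages.

cache-1, edge-1, edge-2, search-1, worker-1, worker-2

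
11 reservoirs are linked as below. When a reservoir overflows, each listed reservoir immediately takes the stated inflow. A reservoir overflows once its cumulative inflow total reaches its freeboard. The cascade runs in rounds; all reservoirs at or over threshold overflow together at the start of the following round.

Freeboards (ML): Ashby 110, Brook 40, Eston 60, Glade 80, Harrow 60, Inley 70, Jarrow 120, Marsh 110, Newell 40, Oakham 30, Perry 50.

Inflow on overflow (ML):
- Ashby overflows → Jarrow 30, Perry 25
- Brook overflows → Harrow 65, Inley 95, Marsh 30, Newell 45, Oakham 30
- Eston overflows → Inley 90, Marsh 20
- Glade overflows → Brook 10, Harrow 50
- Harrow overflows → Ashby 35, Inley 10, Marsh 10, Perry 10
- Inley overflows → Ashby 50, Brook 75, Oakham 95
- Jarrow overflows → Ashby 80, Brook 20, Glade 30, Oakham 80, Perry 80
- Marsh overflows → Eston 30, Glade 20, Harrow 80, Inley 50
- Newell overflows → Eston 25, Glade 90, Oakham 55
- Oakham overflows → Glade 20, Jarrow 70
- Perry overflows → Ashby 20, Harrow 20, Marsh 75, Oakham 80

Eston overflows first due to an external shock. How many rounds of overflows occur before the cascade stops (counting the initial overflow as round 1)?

5

Round 1 — Eston overflows (initial).
  Inley: +90 → 90 ≥ 70
  Marsh: +20 → 20 < 110
Round 2 — Inley overflows.
  Ashby: +50 → 50 < 110
  Brook: +75 → 75 ≥ 40
  Oakham: +95 → 95 ≥ 30
Round 3 — Brook, Oakham overflow.
  Glade: +20 → 20 < 80
  Harrow: +65 → 65 ≥ 60
  Jarrow: +70 → 70 < 120
  Marsh: +30 → 50 < 110
  Newell: +45 → 45 ≥ 40
Round 4 — Harrow, Newell overflow.
  Ashby: +35 → 85 < 110
  Glade: +90 → 110 ≥ 80
  Marsh: +10 → 60 < 110
  Perry: +10 → 10 < 50
Round 5 — Glade overflows.
No further overflows.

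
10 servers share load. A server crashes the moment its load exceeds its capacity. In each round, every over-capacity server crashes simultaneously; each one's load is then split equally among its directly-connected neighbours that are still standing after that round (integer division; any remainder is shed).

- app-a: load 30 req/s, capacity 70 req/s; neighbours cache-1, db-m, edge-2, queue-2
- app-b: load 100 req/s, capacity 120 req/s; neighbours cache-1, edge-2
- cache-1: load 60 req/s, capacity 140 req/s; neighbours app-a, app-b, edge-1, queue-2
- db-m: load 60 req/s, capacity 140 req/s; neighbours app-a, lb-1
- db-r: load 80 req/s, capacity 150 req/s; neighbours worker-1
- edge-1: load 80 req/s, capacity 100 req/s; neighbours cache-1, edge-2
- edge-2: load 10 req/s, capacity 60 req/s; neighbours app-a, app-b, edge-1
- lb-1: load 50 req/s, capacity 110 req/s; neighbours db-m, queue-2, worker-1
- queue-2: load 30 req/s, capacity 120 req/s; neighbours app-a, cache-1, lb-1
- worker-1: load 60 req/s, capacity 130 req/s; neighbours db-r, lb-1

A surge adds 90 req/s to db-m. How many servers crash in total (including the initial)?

8

Round 1 — db-m at 150 > 140. db-m crashes.
  db-m sheds 150 req/s to app-a, lb-1: 75 each.
    app-a: 30+75 = 105 > 70
    lb-1: 50+75 = 125 > 110
Round 2 — app-a, lb-1 crash.
  app-a sheds 105 req/s to cache-1, edge-2, queue-2: 35 each.
    cache-1: 60+35 = 95 ≤ 140
    edge-2: 10+35 = 45 ≤ 60
    queue-2: 30+35 = 65 ≤ 120
  lb-1 sheds 125 req/s to queue-2, worker-1: 62 each (1 lost).
    queue-2: 65+62 = 127 > 120
    worker-1: 60+62 = 122 ≤ 130
Round 3 — queue-2 crashes.
  queue-2 sheds 127 req/s to cache-1: 127 each.
    cache-1: 95+127 = 222 > 140
Round 4 — cache-1 crashes.
  cache-1 sheds 222 req/s to app-b, edge-1: 111 each.
    app-b: 100+111 = 211 > 120
    edge-1: 80+111 = 191 > 100
Round 5 — app-b, edge-1 crash.
  app-b sheds 211 req/s to edge-2: 211 each.
    edge-2: 45+211 = 256 > 60
  edge-1 sheds 191 req/s to edge-2: 191 each.
    edge-2: 256+191 = 447 > 60
Round 6 — edge-2 crashes.
  edge-2 sheds 447 req/s: no online neighbours, lost.
No further crashes.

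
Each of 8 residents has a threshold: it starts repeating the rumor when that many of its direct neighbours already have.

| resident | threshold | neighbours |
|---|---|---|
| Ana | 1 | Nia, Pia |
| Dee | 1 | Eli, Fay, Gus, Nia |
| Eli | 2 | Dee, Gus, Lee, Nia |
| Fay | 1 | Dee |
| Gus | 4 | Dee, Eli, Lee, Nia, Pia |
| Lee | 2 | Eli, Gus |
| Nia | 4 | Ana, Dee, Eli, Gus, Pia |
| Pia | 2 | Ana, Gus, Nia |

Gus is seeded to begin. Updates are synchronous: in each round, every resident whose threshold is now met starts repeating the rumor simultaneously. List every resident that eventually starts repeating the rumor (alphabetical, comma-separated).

Dee, Eli, Fay, Gus, Lee

Round 1 — Gus starts repeating the rumor (initial).
Round 2 — checking thresholds:
  Dee: 1 of 4 neighbours ≥ 1, starts repeating the rumor.
  Eli: 1 of 4 neighbours < 2, below threshold.
  Lee: 1 of 2 neighbours < 2, below threshold.
  Nia: 1 of 5 neighbours < 4, below threshold.
  Pia: 1 of 3 neighbours < 2, below threshold.
Round 3 — checking thresholds:
  Eli: 2 of 4 neighbours ≥ 2, starts repeating the rumor.
  Fay: 1 of 1 neighbours ≥ 1, starts repeating the rumor.
  Lee: 1 of 2 neighbours < 2, below threshold.
  Nia: 2 of 5 neighbours < 4, below threshold.
  Pia: 1 of 3 neighbours < 2, below threshold.
Round 4 — checking thresholds:
  Lee: 2 of 2 neighbours ≥ 2, starts repeating the rumor.
  Nia: 3 of 5 neighbours < 4, below threshold.
  Pia: 1 of 3 neighbours < 2, below threshold.
Round 5 — no new spreads; cascade stops.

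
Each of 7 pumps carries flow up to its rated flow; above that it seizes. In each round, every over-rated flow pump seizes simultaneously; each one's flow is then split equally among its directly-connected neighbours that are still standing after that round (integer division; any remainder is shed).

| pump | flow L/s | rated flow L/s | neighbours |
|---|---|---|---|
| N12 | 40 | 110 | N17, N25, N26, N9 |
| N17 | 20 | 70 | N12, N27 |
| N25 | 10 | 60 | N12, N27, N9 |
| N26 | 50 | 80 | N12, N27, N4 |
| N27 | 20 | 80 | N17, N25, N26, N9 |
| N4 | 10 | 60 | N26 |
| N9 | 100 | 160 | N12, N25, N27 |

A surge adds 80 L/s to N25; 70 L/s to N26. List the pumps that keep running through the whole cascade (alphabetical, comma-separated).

N4

Round 1 — N25 at 90 > 60; N26 at 120 > 80. N25, N26 seize.
  N25 sheds 90 L/s to N12, N27, N9: 30 each.
    N12: 40+30 = 70 ≤ 110
    N27: 20+30 = 50 ≤ 80
    N9: 100+30 = 130 ≤ 160
  N26 sheds 120 L/s to N12, N27, N4: 40 each.
    N12: 70+40 = 110 ≤ 110
    N27: 50+40 = 90 > 80
    N4: 10+40 = 50 ≤ 60
Round 2 — N27 seizes.
  N27 sheds 90 L/s to N17, N9: 45 each.
    N17: 20+45 = 65 ≤ 70
    N9: 130+45 = 175 > 160
Round 3 — N9 seizes.
  N9 sheds 175 L/s to N12: 175 each.
    N12: 110+175 = 285 > 110
Round 4 — N12 seizes.
  N12 sheds 285 L/s to N17: 285 each.
    N17: 65+285 = 350 > 70
Round 5 — N17 seizes.
  N17 sheds 350 L/s: no online neighbours, lost.
No further seizures.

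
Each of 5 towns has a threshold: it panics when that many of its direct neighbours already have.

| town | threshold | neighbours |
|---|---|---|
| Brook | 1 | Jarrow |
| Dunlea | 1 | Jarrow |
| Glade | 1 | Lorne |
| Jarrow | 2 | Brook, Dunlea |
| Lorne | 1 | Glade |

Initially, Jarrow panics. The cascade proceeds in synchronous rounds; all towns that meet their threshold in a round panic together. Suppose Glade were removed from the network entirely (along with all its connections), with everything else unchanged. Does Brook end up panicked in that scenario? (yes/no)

yes

With Glade removed:
Round 1 — Jarrow panics (initial).
Round 2 — checking thresholds:
  Brook: 1 of 1 neighbours ≥ 1, panics.
  Dunlea: 1 of 1 neighbours ≥ 1, panics.
Round 3 — no new panics; cascade stops.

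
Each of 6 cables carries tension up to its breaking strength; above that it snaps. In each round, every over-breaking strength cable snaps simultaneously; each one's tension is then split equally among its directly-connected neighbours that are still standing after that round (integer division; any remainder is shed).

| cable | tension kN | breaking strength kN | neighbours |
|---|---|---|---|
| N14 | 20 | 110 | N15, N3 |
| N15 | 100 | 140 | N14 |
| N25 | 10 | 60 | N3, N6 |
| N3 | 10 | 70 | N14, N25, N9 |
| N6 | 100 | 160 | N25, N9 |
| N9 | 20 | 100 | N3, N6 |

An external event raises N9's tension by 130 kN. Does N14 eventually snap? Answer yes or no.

no

Round 1 — N9 at 150 > 100. N9 snaps.
  N9 sheds 150 kN to N3, N6: 75 each.
    N3: 10+75 = 85 > 70
    N6: 100+75 = 175 > 160
Round 2 — N3, N6 snap.
  N3 sheds 85 kN to N14, N25: 42 each (1 lost).
    N14: 20+42 = 62 ≤ 110
    N25: 10+42 = 52 ≤ 60
  N6 sheds 175 kN to N25: 175 each.
    N25: 52+175 = 227 > 60
Round 3 — N25 snaps.
  N25 sheds 227 kN: no online neighbours, lost.
No further breaks.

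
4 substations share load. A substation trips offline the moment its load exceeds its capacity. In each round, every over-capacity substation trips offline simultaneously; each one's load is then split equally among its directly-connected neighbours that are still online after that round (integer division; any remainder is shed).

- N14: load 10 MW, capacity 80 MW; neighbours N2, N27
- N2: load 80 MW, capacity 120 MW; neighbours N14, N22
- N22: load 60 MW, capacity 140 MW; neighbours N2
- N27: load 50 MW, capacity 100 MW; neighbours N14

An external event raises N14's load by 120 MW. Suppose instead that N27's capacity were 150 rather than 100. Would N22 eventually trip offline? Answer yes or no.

With N27's capacity at 150:
Round 1 — N14 at 130 > 80. N14 trips offline.
  N14 sheds 130 MW to N2, N27: 65 each.
    N2: 80+65 = 145 > 120
    N27: 50+65 = 115 ≤ 150
Round 2 — N2 trips offline.
  N2 sheds 145 MW to N22: 145 each.
    N22: 60+145 = 205 > 140
Round 3 — N22 trips offline.
  N22 sheds 205 MW: no online neighbours, lost.
No further trips.

yes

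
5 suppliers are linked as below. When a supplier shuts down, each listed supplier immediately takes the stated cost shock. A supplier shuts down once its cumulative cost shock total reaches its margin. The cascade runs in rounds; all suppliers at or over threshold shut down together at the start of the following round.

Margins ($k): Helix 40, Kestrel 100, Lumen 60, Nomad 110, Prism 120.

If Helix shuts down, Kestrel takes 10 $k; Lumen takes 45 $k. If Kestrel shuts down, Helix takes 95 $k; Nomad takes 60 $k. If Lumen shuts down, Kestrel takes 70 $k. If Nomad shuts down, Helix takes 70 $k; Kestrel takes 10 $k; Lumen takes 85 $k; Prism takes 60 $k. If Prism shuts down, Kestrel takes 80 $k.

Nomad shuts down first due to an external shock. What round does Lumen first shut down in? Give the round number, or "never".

2

Round 1 — Nomad shuts down (initial).
  Helix: +70 → 70 ≥ 40
  Kestrel: +10 → 10 < 100
  Lumen: +85 → 85 ≥ 60
  Prism: +60 → 60 < 120
Round 2 — Helix, Lumen shut down.
  Kestrel: +10+70 → 90 < 100
No further shutdowns.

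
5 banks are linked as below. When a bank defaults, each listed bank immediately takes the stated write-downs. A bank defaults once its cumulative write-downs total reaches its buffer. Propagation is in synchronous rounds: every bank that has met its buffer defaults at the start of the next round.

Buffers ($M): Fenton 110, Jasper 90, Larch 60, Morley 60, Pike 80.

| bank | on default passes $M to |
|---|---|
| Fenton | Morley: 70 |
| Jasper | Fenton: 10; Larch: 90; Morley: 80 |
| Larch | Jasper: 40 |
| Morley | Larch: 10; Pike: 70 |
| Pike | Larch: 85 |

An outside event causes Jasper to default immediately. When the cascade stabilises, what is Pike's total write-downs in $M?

70

Round 1 — Jasper defaults (initial).
  Fenton: +10 → 10 < 110
  Larch: +90 → 90 ≥ 60
  Morley: +80 → 80 ≥ 60
Round 2 — Larch, Morley default.
  Pike: +70 → 70 < 80
No further defaults.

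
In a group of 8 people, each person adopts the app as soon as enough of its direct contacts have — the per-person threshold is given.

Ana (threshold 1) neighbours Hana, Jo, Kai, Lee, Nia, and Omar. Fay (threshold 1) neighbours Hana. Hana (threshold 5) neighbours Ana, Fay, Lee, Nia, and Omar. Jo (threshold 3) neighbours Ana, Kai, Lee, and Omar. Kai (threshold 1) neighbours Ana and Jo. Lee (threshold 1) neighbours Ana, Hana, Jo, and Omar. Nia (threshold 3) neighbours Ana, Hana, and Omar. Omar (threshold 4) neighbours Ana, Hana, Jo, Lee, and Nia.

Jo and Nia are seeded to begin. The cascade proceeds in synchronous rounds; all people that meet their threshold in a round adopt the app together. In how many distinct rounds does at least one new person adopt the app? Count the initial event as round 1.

Round 1 — Jo, Nia adopt the app (initial).
Round 2 — checking thresholds:
  Ana: 2 of 6 neighbours ≥ 1, adopts the app.
  Hana: 1 of 5 neighbours < 5, not yet.
  Kai: 1 of 2 neighbours ≥ 1, adopts the app.
  Lee: 1 of 4 neighbours ≥ 1, adopts the app.
  Omar: 2 of 5 neighbours < 4, not yet.
Round 3 — checking thresholds:
  Hana: 3 of 5 neighbours < 5, not yet.
  Omar: 4 of 5 neighbours ≥ 4, adopts the app.
Round 4 — no new adoptions; cascade stops.

3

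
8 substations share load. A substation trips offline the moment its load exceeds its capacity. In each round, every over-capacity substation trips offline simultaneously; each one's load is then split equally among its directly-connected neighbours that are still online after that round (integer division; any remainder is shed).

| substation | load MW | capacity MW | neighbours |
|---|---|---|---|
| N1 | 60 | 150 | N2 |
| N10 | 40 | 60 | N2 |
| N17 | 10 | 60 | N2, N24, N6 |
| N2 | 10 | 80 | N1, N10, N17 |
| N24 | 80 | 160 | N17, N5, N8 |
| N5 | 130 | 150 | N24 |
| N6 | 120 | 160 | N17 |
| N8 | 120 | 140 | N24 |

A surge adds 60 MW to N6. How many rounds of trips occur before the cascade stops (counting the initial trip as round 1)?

Round 1 — N6 at 180 > 160. N6 trips offline.
  N6 sheds 180 MW to N17: 180 each.
    N17: 10+180 = 190 > 60
Round 2 — N17 trips offline.
  N17 sheds 190 MW to N2, N24: 95 each.
    N2: 10+95 = 105 > 80
    N24: 80+95 = 175 > 160
Round 3 — N2, N24 trip offline.
  N2 sheds 105 MW to N1, N10: 52 each (1 lost).
    N1: 60+52 = 112 ≤ 150
    N10: 40+52 = 92 > 60
  N24 sheds 175 MW to N5, N8: 87 each (1 lost).
    N5: 130+87 = 217 > 150
    N8: 120+87 = 207 > 140
Round 4 — N10, N5, N8 trip offline.
  N10 sheds 92 MW: no online neighbours, lost.
  N5 sheds 217 MW: no online neighbours, lost.
  N8 sheds 207 MW: no online neighbours, lost.
No further trips.

4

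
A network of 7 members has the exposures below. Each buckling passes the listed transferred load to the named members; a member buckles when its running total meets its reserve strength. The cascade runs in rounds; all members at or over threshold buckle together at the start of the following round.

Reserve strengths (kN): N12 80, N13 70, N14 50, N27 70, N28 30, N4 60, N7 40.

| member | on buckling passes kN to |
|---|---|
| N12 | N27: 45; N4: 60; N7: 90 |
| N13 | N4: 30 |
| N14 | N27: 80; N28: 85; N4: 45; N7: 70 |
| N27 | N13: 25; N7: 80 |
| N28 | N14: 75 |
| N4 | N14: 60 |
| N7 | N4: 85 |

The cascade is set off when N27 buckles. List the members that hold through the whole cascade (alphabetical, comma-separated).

Round 1 — N27 buckles (initial).
  N13: +25 → 25 < 70
  N7: +80 → 80 ≥ 40
Round 2 — N7 buckles.
  N4: +85 → 85 ≥ 60
Round 3 — N4 buckles.
  N14: +60 → 60 ≥ 50
Round 4 — N14 buckles.
  N28: +85 → 85 ≥ 30
Round 5 — N28 buckles.
No further bucklings.

N12, N13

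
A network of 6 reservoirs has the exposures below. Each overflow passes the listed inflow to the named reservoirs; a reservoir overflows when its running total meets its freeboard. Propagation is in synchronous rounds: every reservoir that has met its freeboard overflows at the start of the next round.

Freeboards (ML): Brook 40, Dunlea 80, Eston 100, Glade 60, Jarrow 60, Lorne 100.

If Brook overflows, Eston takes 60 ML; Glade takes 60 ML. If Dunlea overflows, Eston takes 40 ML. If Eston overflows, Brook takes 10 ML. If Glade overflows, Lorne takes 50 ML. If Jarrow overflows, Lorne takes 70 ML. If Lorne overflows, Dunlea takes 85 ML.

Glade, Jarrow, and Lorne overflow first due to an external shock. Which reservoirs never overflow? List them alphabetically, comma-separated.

Round 1 — Glade, Jarrow, Lorne overflow (initial).
  Dunlea: +85 → 85 ≥ 80
Round 2 — Dunlea overflows.
  Eston: +40 → 40 < 100
No further overflows.

Brook, Eston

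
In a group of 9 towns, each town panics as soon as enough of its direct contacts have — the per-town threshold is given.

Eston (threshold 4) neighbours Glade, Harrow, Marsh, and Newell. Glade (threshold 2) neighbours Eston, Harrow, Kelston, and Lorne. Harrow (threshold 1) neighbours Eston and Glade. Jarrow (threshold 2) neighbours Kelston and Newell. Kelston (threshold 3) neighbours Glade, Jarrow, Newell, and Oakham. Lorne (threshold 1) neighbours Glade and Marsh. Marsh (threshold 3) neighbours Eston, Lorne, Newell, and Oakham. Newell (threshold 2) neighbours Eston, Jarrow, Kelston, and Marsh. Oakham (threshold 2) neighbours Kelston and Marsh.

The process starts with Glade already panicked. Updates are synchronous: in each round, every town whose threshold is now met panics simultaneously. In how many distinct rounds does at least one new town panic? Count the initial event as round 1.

Round 1 — Glade panics (initial).
Round 2 — checking thresholds:
  Eston: 1 of 4 neighbours < 4, holds.
  Harrow: 1 of 2 neighbours ≥ 1, panics.
  Kelston: 1 of 4 neighbours < 3, holds.
  Lorne: 1 of 2 neighbours ≥ 1, panics.
Round 3 — no new panics; cascade stops.

2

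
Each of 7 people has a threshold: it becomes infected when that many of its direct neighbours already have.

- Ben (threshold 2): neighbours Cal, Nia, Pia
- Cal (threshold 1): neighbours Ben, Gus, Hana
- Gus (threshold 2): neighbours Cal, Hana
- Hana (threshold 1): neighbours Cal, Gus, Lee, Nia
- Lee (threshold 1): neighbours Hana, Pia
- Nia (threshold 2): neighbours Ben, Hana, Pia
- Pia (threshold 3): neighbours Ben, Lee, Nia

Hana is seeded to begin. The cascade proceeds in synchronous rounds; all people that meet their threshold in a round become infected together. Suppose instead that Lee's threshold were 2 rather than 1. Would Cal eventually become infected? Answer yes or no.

yes

With Lee's threshold at 2:
Round 1 — Hana becomes infected (initial).
Round 2 — checking thresholds:
  Cal: 1 of 3 neighbours ≥ 1, becomes infected.
  Gus: 1 of 2 neighbours < 2, holds.
  Lee: 1 of 2 neighbours < 2, holds.
  Nia: 1 of 3 neighbours < 2, holds.
Round 3 — checking thresholds:
  Ben: 1 of 3 neighbours < 2, holds.
  Gus: 2 of 2 neighbours ≥ 2, becomes infected.
  Lee: 1 of 2 neighbours < 2, holds.
  Nia: 1 of 3 neighbours < 2, holds.
Round 4 — no new infections; cascade stops.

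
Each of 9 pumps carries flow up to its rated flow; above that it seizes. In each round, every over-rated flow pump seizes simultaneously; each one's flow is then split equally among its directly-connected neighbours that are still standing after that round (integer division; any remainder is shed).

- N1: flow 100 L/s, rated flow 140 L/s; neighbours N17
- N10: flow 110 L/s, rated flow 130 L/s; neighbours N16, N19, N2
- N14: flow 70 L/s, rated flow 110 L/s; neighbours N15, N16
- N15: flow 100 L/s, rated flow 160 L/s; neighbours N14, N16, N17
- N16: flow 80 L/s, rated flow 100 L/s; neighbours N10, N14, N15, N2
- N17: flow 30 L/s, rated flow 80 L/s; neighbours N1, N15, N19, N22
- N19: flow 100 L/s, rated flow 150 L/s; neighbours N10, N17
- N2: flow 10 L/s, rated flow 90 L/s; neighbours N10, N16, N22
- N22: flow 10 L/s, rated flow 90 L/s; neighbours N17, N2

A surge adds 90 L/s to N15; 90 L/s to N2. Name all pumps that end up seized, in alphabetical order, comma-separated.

Round 1 — N15 at 190 > 160; N2 at 100 > 90. N15, N2 seize.
  N15 sheds 190 L/s to N14, N16, N17: 63 each (1 lost).
    N14: 70+63 = 133 > 110
    N16: 80+63 = 143 > 100
    N17: 30+63 = 93 > 80
  N2 sheds 100 L/s to N10, N16, N22: 33 each (1 lost).
    N10: 110+33 = 143 > 130
    N16: 143+33 = 176 > 100
    N22: 10+33 = 43 ≤ 90
Round 2 — N10, N14, N16, N17 seize.
  N10 sheds 143 L/s to N19: 143 each.
    N19: 100+143 = 243 > 150
  N14 sheds 133 L/s: no online neighbours, lost.
  N16 sheds 176 L/s: no online neighbours, lost.
  N17 sheds 93 L/s to N1, N19, N22: 31 each.
    N1: 100+31 = 131 ≤ 140
    N19: 243+31 = 274 > 150
    N22: 43+31 = 74 ≤ 90
Round 3 — N19 seizes.
  N19 sheds 274 L/s: no online neighbours, lost.
No further seizures.

N10, N14, N15, N16, N17, N19, N2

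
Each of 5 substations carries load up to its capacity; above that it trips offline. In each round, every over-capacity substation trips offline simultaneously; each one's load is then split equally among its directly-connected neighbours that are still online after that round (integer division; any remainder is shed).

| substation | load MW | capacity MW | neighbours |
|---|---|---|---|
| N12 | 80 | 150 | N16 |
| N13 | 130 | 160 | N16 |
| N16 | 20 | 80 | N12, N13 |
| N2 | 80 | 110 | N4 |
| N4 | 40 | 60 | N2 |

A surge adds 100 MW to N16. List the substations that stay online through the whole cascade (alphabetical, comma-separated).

N12, N2, N4

Round 1 — N16 at 120 > 80. N16 trips offline.
  N16 sheds 120 MW to N12, N13: 60 each.
    N12: 80+60 = 140 ≤ 150
    N13: 130+60 = 190 > 160
Round 2 — N13 trips offline.
  N13 sheds 190 MW: no online neighbours, lost.
No further trips.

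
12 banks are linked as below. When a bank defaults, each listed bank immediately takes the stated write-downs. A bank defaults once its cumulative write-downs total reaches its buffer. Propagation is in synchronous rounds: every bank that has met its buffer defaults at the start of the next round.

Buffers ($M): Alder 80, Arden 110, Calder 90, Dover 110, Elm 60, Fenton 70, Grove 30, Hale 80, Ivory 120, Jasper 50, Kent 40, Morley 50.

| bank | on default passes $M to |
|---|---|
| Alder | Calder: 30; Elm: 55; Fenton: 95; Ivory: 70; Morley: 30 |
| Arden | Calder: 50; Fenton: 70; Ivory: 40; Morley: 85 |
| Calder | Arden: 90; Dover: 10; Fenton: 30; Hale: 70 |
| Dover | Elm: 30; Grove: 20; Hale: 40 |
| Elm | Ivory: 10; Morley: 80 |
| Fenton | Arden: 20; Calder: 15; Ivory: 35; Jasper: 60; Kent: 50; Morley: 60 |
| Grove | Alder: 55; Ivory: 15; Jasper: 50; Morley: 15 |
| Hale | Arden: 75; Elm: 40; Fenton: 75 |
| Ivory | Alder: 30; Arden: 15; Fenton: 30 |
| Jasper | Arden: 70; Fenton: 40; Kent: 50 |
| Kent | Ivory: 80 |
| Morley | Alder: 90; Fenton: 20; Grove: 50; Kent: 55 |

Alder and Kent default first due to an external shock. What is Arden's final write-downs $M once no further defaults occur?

105

Round 1 — Alder, Kent default (initial).
  Calder: +30 → 30 < 90
  Elm: +55 → 55 < 60
  Fenton: +95 → 95 ≥ 70
  Ivory: +70+80 → 150 ≥ 120
  Morley: +30 → 30 < 50
Round 2 — Fenton, Ivory default.
  Arden: +20+15 → 35 < 110
  Calder: +15 → 45 < 90
  Jasper: +60 → 60 ≥ 50
  Morley: +60 → 90 ≥ 50
Round 3 — Jasper, Morley default.
  Arden: +70 → 105 < 110
  Grove: +50 → 50 ≥ 30
Round 4 — Grove defaults.
No further defaults.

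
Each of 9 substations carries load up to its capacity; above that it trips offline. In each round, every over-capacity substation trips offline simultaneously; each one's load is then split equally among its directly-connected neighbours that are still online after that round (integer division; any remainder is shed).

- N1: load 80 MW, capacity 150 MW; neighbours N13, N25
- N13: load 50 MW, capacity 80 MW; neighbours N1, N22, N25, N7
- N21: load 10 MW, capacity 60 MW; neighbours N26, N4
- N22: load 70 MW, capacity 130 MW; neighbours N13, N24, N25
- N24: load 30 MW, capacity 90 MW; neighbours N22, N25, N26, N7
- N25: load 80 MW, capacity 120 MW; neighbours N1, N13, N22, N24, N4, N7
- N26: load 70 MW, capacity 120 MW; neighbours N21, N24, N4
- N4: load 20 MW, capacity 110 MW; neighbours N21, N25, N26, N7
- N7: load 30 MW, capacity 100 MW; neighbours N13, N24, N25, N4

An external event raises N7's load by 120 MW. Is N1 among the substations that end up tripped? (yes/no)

Round 1 — N7 at 150 > 100. N7 trips offline.
  N7 sheds 150 MW to N13, N24, N25, N4: 37 each (2 lost).
    N13: 50+37 = 87 > 80
    N24: 30+37 = 67 ≤ 90
    N25: 80+37 = 117 ≤ 120
    N4: 20+37 = 57 ≤ 110
Round 2 — N13 trips offline.
  N13 sheds 87 MW to N1, N22, N25: 29 each.
    N1: 80+29 = 109 ≤ 150
    N22: 70+29 = 99 ≤ 130
    N25: 117+29 = 146 > 120
Round 3 — N25 trips offline.
  N25 sheds 146 MW to N1, N22, N24, N4: 36 each (2 lost).
    N1: 109+36 = 145 ≤ 150
    N22: 99+36 = 135 > 130
    N24: 67+36 = 103 > 90
    N4: 57+36 = 93 ≤ 110
Round 4 — N22, N24 trip offline.
  N22 sheds 135 MW: no online neighbours, lost.
  N24 sheds 103 MW to N26: 103 each.
    N26: 70+103 = 173 > 120
Round 5 — N26 trips offline.
  N26 sheds 173 MW to N21, N4: 86 each (1 lost).
    N21: 10+86 = 96 > 60
    N4: 93+86 = 179 > 110
Round 6 — N21, N4 trip offline.
  N21 sheds 96 MW: no online neighbours, lost.
  N4 sheds 179 MW: no online neighbours, lost.
No further trips.

no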